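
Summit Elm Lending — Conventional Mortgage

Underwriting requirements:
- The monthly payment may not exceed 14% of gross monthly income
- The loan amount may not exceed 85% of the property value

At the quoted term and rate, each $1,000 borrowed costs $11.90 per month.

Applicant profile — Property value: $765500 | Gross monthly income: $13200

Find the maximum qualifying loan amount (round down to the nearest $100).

$155,200

Payment cap: 14% × $13,200 = $1,848/month.
At $11.90 per $1,000, that supports 1,848/11.90 × 1,000 ≈ $155,294 → $155,200.
LTV cap: 85% × $765,500 = $650,675 → $650,600.
Binding constraint: payment-to-income.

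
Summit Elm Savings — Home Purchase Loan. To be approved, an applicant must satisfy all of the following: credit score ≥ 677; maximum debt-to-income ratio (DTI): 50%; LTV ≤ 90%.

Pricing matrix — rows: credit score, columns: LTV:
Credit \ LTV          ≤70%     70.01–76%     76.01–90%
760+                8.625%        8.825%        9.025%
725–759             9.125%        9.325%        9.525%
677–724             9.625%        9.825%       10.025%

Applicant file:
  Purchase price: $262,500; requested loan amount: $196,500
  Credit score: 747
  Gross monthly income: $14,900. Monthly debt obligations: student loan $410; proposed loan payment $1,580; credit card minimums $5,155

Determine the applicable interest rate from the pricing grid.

Credit score 747 ≥ 677; Total monthly debts = (410 + 1,580 + 5,155) = 7,145. DTI: 7,145 ÷ 14,900 = 48%, within the 50% cap
Loan-to-value = 196,500/262,500 = 74.9% — pass (90% max)
Row: 747 falls in 725–759. Column: 74.9% falls in 70.01–76%. Rate = 9.325%.

9.325%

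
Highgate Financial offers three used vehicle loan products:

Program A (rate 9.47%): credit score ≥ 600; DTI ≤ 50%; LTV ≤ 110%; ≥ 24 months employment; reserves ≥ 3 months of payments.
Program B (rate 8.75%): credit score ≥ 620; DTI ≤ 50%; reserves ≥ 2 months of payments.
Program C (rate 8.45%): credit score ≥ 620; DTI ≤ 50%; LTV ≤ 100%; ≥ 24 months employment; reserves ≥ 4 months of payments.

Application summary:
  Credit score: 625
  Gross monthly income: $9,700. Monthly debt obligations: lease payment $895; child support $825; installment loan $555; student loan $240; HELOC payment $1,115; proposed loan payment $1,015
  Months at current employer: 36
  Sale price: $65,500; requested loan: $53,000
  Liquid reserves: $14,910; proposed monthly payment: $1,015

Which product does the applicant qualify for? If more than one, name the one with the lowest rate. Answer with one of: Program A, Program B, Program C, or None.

Program C

Total debts = (895 + 825 + 555 + 240 + 1,115 + 1,015) = 4,645; DTI = 4,645/9,700 = 47.9%.
LTV = 53,000/65,500 = 80.9%.
Reserves = 14,910/1,015 = 14.7 months.
Program A: score 625 ≥ 600; DTI 47.9% ≤ 50%; LTV 80.9% ≤ 110%; employment 36 ≥ 24 mo; reserves 14.7 ≥ 3 mo → qualifies.
Program B: score 625 ≥ 620; DTI 47.9% ≤ 50%; reserves 14.7 ≥ 2 mo → qualifies.
Program C: score 625 ≥ 620; DTI 47.9% ≤ 50%; LTV 80.9% ≤ 100%; employment 36 ≥ 24 mo; reserves 14.7 ≥ 4 mo → qualifies.
Qualifying: Program A, Program B, Program C. Lowest rate is 8.45% → Program C.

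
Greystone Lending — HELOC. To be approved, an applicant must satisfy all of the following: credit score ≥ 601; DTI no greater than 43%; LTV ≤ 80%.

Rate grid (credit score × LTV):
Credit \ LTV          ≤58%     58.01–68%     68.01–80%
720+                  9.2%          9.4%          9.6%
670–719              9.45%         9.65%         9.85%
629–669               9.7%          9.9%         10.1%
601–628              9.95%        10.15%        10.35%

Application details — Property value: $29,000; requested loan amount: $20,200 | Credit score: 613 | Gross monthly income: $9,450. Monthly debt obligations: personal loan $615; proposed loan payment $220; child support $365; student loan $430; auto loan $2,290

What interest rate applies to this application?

10.35%

Credit score 613 ≥ 601; Total monthly debts = (615 + 220 + 365 + 430 + 2,290) = 3,920. DTI: 3,920 ÷ 9,450 = 41.5%, within the 43% cap
LTV: 20,200 ÷ 29,000 = 69.7%, within 80% cap
Row: 613 falls in 601–628. Column: 69.7% falls in 68.01–80%. Rate = 10.35%.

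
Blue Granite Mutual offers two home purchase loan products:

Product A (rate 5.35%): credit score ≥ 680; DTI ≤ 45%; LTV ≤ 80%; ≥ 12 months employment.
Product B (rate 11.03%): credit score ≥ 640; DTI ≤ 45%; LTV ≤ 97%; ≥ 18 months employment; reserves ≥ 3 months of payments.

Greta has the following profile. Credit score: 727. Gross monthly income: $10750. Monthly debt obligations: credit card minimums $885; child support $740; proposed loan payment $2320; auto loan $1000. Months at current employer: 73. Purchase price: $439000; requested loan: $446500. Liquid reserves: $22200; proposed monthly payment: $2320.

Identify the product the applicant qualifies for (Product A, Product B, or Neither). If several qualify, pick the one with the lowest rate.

Neither

Total debts = (885 + 740 + 2,320 + 1,000) = 4,945; DTI = 4,945/10,750 = 46%.
LTV = 446,500/439,000 = 101.7%.
Reserves = 22,200/2,320 = 9.6 months.
Product A: score 727 ≥ 680; DTI 46% > 45%; LTV 101.7% > 80%; employment 73 ≥ 12 mo → does not qualify.
Product B: score 727 ≥ 640; DTI 46% > 45%; LTV 101.7% > 97%; employment 73 ≥ 18 mo; reserves 9.6 ≥ 3 mo → does not qualify.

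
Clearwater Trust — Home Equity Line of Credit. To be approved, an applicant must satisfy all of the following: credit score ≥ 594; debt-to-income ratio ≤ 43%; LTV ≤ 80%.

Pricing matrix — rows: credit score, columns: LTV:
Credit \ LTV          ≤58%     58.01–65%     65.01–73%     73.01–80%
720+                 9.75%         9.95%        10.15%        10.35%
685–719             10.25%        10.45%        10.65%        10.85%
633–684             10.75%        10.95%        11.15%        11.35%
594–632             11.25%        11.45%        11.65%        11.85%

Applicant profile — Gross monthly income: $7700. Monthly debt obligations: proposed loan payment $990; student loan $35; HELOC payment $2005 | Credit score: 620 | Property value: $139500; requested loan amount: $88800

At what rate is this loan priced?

11.45%

Credit score 620 ≥ 594; Total monthly debts = (990 + 35 + 2,005) = 3,030. DTI = 3,030/7,700 = 39.4% ≤ 43%
LTV: 88,800 ÷ 139,500 = 63.7%, within 80% cap
Score 620 is in the 594–632 band; LTV 63.7% is in the 58.01–65% band → 11.45%.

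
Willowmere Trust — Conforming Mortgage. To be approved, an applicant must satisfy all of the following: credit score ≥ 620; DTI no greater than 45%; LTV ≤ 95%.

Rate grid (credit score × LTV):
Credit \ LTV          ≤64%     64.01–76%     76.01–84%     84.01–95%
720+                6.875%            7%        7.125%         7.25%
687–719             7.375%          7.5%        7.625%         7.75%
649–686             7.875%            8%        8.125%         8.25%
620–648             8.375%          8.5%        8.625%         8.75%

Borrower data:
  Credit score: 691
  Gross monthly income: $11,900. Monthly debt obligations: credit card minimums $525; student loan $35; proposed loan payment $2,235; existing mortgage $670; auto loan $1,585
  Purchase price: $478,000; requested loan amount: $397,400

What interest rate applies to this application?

7.625%

Credit score 691 ≥ 620; Total monthly debts = (525 + 35 + 2,235 + 670 + 1,585) = 5,050. DTI = 5,050/11,900 = 42.4% ≤ 45%
Loan-to-value = 397,400/478,000 = 83.1% — pass (95% max)
Row: 691 falls in 687–719. Column: 83.1% falls in 76.01–84%. Rate = 7.625%.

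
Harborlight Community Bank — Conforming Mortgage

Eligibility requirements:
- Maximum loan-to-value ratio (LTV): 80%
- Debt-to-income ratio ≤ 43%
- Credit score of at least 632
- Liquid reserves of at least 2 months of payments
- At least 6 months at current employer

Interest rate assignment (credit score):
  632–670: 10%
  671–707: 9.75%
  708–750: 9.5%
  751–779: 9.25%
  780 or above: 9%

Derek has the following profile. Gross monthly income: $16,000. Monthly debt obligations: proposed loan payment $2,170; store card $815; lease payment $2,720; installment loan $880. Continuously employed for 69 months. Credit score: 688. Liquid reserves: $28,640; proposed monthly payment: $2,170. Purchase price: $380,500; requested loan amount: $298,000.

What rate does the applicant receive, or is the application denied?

Credit score 688 ≥ 632 (meets minimum)
LTV: 298,000 ÷ 380,500 = 78.3%, within 80% cap
Total monthly debts = (2,170 + 815 + 2,720 + 880) = 6,585. Debt-to-income = 6,585/16,000 = 41.2% — meets 43% limit
Employment 69 ≥ 6 months
Reserves = 28,640/2,170 = 13.2 months ≥ 2
All requirements met. Score 688 falls in the 671–707 tier → 9.75%.

Approved at 9.75%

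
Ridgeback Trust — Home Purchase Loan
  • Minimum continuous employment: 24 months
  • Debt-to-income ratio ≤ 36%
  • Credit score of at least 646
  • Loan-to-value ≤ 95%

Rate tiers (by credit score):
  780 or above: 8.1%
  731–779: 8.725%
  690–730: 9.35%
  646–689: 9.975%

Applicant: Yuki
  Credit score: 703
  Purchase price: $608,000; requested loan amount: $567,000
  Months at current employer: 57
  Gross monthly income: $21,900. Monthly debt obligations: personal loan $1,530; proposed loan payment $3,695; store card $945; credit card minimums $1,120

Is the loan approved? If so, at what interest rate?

Approved at 9.35%

Credit score 703 ≥ 646 (meets minimum)
Employment 57 ≥ 24 months
Total monthly debts = (1,530 + 3,695 + 945 + 1,120) = 7,290. DTI: 7,290 ÷ 21,900 = 33.3%, within the 36% cap
Loan-to-value = 567,000/608,000 = 93.3% — pass (95% max)
All requirements met. Score 703 falls in the 690–730 tier → 9.35%.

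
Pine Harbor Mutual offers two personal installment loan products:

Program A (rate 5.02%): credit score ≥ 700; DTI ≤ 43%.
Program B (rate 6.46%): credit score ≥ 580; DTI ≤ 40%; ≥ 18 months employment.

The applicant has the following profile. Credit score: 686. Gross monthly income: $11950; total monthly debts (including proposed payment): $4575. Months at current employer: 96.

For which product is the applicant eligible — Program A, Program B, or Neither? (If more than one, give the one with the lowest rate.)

DTI = 4,575/11,950 = 38.3%.
Program A: score 686 < 700; DTI 38.3% ≤ 43% → does not qualify.
Program B: score 686 ≥ 580; DTI 38.3% ≤ 40%; employment 96 ≥ 18 mo → qualifies.

Program B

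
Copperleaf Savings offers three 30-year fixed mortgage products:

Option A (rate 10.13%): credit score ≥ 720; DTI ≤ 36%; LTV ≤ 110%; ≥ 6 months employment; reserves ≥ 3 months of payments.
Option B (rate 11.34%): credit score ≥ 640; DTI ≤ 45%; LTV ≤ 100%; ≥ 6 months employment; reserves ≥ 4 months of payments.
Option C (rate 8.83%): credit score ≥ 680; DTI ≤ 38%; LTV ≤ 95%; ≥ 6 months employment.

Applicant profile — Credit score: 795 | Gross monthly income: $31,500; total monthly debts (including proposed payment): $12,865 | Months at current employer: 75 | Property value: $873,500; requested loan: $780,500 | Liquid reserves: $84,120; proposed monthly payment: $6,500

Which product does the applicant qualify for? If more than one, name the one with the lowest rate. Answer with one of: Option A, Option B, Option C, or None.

DTI = 12,865/31,500 = 40.8%.
LTV = 780,500/873,500 = 89.4%.
Reserves = 84,120/6,500 = 12.9 months.
Option A: score 795 ≥ 720; DTI 40.8% > 36%; LTV 89.4% ≤ 110%; employment 75 ≥ 6 mo; reserves 12.9 ≥ 3 mo → does not qualify.
Option B: score 795 ≥ 640; DTI 40.8% ≤ 45%; LTV 89.4% ≤ 100%; employment 75 ≥ 6 mo; reserves 12.9 ≥ 4 mo → qualifies.
Option C: score 795 ≥ 680; DTI 40.8% > 38%; LTV 89.4% ≤ 95%; employment 75 ≥ 6 mo → does not qualify.

Option B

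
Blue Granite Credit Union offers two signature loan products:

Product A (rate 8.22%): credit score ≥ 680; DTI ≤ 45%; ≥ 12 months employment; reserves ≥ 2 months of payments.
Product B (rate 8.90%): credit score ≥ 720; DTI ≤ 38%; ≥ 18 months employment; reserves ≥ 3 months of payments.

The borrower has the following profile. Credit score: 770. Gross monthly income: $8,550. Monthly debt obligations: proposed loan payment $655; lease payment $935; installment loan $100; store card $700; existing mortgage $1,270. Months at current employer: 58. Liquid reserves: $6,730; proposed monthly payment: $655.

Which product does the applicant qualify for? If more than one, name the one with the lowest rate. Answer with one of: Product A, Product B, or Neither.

Total debts = (655 + 935 + 100 + 700 + 1,270) = 3,660; DTI = 3,660/8,550 = 42.8%.
Reserves = 6,730/655 = 10.3 months.
Product A: score 770 ≥ 680; DTI 42.8% ≤ 45%; employment 58 ≥ 12 mo; reserves 10.3 ≥ 2 mo → qualifies.
Product B: score 770 ≥ 720; DTI 42.8% > 38%; employment 58 ≥ 18 mo; reserves 10.3 ≥ 3 mo → does not qualify.

Product A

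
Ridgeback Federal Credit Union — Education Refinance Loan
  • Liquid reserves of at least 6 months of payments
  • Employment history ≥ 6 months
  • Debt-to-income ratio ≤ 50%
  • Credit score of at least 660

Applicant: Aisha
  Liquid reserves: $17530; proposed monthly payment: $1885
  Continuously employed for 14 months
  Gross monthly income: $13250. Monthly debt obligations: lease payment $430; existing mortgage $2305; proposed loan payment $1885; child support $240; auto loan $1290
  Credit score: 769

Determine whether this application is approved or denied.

Liquid reserves cover 17,530/1,885 = 9.3 months — ≥ 6 required
Employment 14 ≥ 6 months
Total monthly debts = (430 + 2,305 + 1,885 + 240 + 1,290) = 6,150. Debt-to-income = 6,150/13,250 = 46.4% — meets 50% limit
Credit score 769 ≥ 660 (meets)
All criteria satisfied.

Approved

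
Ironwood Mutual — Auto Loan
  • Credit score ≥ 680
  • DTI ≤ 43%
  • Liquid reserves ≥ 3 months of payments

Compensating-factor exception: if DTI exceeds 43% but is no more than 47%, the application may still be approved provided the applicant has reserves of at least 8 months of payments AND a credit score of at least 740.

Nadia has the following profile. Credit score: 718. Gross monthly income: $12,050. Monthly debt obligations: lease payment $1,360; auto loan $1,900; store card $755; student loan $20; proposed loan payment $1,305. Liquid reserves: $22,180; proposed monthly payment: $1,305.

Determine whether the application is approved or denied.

Denied

Credit score 718 ≥ 680 (meets base)
Total debts = (1,360 + 1,900 + 755 + 20 + 1,305) = 5,340. DTI: 5,340 ÷ 12,050 = 44.3%, over the 43% base limit.
Reserves = 22,180/1,305 = 17.0 months ≥ 3
44.3% falls in the override range (43%–47%), so the compensating-factor test applies.
Override check — reserves: 17.0 mo (ok); score: 718 (below 740).
Compensating-factor requirement not fully met.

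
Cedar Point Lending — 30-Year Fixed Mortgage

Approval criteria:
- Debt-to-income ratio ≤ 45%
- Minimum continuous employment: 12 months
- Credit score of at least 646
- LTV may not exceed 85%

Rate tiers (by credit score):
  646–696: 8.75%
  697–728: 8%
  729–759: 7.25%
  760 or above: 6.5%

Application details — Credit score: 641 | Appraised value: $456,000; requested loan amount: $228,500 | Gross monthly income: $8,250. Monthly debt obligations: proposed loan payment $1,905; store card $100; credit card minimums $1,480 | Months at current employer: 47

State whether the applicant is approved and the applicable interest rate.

Credit score 641 < 646 (below minimum)
Total monthly debts = (1,905 + 100 + 1,480) = 3,485. Debt-to-income = 3,485/8,250 = 42.2% — meets 45% limit
Employment 47 ≥ 12 months
LTV = 228,500/456,000 = 50.1% ≤ 85%
Not all requirements met → denied.

Denied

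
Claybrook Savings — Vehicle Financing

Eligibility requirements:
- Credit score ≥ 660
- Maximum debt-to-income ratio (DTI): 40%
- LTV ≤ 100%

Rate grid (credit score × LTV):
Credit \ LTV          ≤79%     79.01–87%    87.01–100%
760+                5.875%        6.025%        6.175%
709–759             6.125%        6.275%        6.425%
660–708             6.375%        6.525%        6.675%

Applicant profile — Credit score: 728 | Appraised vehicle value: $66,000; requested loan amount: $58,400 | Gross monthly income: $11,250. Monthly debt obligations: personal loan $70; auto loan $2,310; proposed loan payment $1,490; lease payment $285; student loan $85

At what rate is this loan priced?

Credit score 728 ≥ 660; Total monthly debts = (70 + 2,310 + 1,490 + 285 + 85) = 4,240. Debt-to-income = 4,240/11,250 = 37.7% — meets 40% limit
LTV: 58,400 ÷ 66,000 = 88.5%, within 100% cap
Row: 728 falls in 709–759. Column: 88.5% falls in 87.01–100%. Rate = 6.425%.

6.425%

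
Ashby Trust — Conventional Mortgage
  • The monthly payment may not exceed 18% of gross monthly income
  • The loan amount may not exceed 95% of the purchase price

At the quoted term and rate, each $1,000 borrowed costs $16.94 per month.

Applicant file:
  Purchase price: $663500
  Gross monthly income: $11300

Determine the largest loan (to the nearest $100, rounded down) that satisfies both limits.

$120,000

Payment cap: 18% × $11,300 = $2,034/month.
At $16.94 per $1,000, that supports 2,034/16.94 × 1,000 ≈ $120,070 → $120,000.
LTV cap: 95% × $663,500 = $630,325 → $630,300.
Binding constraint: payment-to-income.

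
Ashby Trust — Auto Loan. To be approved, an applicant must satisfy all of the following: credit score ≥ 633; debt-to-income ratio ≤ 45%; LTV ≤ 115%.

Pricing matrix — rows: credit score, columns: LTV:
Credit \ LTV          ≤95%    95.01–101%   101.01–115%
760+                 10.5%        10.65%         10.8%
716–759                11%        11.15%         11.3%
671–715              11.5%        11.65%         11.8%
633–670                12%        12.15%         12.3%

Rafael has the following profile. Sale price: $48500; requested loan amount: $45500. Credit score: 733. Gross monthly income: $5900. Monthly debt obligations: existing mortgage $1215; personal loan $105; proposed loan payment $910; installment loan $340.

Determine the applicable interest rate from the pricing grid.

11%

Credit score 733 ≥ 633; Total monthly debts = (1,215 + 105 + 910 + 340) = 2,570. DTI: 2,570 ÷ 5,900 = 43.6%, within the 45% cap
Loan-to-value = 45,500/48,500 = 93.8% — pass (115% max)
Credit 733 → row 716–759; LTV 93.8% → column ≤95%. Grid cell → 11%.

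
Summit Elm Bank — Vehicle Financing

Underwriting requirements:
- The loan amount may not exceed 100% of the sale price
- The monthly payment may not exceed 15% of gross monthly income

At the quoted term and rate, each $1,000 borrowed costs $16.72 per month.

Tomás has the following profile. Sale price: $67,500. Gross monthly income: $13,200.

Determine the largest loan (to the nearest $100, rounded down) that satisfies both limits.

Payment cap: 15% × $13,200 = $1,980/month.
At $16.72 per $1,000, that supports 1,980/16.72 × 1,000 ≈ $118,421 → $118,400.
LTV cap: 100% × $67,500 = $67,500 → $67,500.
Binding constraint: loan-to-value.

$67,500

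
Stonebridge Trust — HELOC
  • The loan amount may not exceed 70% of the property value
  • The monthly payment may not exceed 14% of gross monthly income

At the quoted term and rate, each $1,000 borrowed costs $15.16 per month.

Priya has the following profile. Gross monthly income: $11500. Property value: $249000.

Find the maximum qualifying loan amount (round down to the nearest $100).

Payment cap: 14% × $11,500 = $1,610/month.
At $15.16 per $1,000, that supports 1,610/15.16 × 1,000 ≈ $106,200 → $106,200.
LTV cap: 70% × $249,000 = $174,300 → $174,300.
Binding constraint: payment-to-income.

$106,200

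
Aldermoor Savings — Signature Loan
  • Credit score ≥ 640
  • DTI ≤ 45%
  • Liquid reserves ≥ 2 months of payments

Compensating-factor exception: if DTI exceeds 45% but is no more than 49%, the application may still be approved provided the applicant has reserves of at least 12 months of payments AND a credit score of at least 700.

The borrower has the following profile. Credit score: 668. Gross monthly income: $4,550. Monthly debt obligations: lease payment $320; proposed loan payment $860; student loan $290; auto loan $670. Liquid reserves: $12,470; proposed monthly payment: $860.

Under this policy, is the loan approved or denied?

Credit score 668 ≥ 640 (meets base)
Total debts = (320 + 860 + 290 + 670) = 2,140. DTI = 2,140/4,550 = 47% > 45% — standard DTI limit exceeded.
Liquid reserves cover 12,470/860 = 14.5 months — ≥ 2 required
DTI 47% is within the 45%–49% exception band; checking compensating factors.
Override check — reserves: 14.5 mo (ok); score: 668 (below 700).
Override conditions not both satisfied; exception does not apply.

Denied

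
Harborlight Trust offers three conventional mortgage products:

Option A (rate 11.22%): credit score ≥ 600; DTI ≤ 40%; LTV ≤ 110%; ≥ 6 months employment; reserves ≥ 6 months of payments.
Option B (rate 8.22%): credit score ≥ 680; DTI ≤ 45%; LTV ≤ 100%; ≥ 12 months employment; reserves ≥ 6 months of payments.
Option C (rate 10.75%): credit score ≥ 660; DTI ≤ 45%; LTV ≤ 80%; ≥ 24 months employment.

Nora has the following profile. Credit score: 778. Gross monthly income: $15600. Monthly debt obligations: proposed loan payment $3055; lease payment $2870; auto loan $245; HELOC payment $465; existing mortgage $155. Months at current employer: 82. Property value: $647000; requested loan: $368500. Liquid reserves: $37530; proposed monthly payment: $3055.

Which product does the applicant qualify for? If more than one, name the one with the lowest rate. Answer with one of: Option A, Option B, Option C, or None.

Total debts = (3,055 + 2,870 + 245 + 465 + 155) = 6,790; DTI = 6,790/15,600 = 43.5%.
LTV = 368,500/647,000 = 57%.
Reserves = 37,530/3,055 = 12.3 months.
Option A: score 778 ≥ 600; DTI 43.5% > 40%; LTV 57% ≤ 110%; employment 82 ≥ 6 mo; reserves 12.3 ≥ 6 mo → does not qualify.
Option B: score 778 ≥ 680; DTI 43.5% ≤ 45%; LTV 57% ≤ 100%; employment 82 ≥ 12 mo; reserves 12.3 ≥ 6 mo → qualifies.
Option C: score 778 ≥ 660; DTI 43.5% ≤ 45%; LTV 57% ≤ 80%; employment 82 ≥ 24 mo → qualifies.
Qualifying: Option B, Option C. Lowest rate is 8.22% → Option B.

Option B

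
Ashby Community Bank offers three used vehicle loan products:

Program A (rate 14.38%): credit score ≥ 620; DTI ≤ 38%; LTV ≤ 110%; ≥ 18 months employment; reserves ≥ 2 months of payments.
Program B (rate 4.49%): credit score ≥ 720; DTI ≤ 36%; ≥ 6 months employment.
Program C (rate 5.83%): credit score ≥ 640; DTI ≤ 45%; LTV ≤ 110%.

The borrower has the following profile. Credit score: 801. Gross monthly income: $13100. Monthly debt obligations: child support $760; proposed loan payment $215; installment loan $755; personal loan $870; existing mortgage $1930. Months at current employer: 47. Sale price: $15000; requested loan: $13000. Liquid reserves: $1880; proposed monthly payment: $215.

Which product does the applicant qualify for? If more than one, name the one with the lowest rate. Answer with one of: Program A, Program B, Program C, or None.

Total debts = (760 + 215 + 755 + 870 + 1,930) = 4,530; DTI = 4,530/13,100 = 34.6%.
LTV = 13,000/15,000 = 86.7%.
Reserves = 1,880/215 = 8.7 months.
Program A: score 801 ≥ 620; DTI 34.6% ≤ 38%; LTV 86.7% ≤ 110%; employment 47 ≥ 18 mo; reserves 8.7 ≥ 2 mo → qualifies.
Program B: score 801 ≥ 720; DTI 34.6% ≤ 36%; employment 47 ≥ 6 mo → qualifies.
Program C: score 801 ≥ 640; DTI 34.6% ≤ 45%; LTV 86.7% ≤ 110% → qualifies.
Qualifying: Program A, Program B, Program C. Lowest rate is 4.49% → Program B.

Program B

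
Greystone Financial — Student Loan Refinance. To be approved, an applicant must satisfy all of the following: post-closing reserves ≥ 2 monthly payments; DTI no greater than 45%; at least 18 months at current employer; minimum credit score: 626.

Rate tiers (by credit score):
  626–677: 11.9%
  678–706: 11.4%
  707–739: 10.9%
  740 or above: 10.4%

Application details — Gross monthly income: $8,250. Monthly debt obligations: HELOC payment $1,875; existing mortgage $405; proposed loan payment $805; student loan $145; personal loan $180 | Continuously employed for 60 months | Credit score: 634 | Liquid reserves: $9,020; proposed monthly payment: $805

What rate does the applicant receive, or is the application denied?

Credit score 634 ≥ 626 (meets minimum)
Employment 60 ≥ 18 months
Total monthly debts = (1,875 + 405 + 805 + 145 + 180) = 3,410. DTI = 3,410/8,250 = 41.3% ≤ 45%
Reserves: 9,020 ÷ 805 = 11.2 months (meets 2-month minimum)
All requirements met. Score 634 falls in the 626–677 tier → 11.9%.

Approved at 11.9%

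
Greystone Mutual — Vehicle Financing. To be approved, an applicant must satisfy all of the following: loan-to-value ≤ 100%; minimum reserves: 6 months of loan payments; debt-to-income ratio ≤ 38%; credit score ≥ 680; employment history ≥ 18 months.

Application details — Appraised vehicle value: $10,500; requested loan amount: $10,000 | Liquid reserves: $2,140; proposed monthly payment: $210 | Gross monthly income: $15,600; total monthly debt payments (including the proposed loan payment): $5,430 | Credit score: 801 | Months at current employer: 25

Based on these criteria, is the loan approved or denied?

Loan-to-value = 10,000/10,500 = 95.2% — pass (100% max)
Reserves: 2,140 ÷ 210 = 10.2 months (meets 6-month minimum)
DTI = 5,430/15,600 = 34.8% ≤ 38%
Credit score 801 ≥ 680 (meets)
Employment 25 ≥ 18 months
All criteria satisfied.

Approved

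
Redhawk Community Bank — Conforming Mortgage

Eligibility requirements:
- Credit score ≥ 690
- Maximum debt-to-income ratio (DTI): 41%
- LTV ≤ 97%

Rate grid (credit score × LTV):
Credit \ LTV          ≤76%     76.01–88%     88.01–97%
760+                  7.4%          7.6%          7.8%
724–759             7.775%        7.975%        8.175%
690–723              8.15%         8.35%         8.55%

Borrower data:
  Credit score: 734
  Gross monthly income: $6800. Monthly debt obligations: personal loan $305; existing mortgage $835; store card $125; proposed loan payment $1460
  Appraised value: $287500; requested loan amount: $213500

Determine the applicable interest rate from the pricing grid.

Credit score 734 ≥ 690; Total monthly debts = (305 + 835 + 125 + 1,460) = 2,725. DTI = 2,725/6,800 = 40.1% ≤ 41%
LTV = 213,500/287,500 = 74.3% ≤ 97%
Credit 734 → row 724–759; LTV 74.3% → column ≤76%. Grid cell → 7.775%.

7.775%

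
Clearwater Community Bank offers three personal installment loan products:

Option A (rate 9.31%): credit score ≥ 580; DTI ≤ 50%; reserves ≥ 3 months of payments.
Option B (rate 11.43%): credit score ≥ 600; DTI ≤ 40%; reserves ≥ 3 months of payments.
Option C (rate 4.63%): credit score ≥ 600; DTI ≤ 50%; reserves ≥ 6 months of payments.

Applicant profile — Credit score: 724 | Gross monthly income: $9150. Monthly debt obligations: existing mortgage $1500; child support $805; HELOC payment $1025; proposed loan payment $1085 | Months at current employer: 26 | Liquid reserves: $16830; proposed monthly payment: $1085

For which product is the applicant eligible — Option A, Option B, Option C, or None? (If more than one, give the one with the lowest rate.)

Option C

Total debts = (1,500 + 805 + 1,025 + 1,085) = 4,415; DTI = 4,415/9,150 = 48.3%.
Reserves = 16,830/1,085 = 15.5 months.
Option A: score 724 ≥ 580; DTI 48.3% ≤ 50%; reserves 15.5 ≥ 3 mo → qualifies.
Option B: score 724 ≥ 600; DTI 48.3% > 40%; reserves 15.5 ≥ 3 mo → does not qualify.
Option C: score 724 ≥ 600; DTI 48.3% ≤ 50%; reserves 15.5 ≥ 6 mo → qualifies.
Qualifying: Option A, Option C. Lowest rate is 4.63% → Option C.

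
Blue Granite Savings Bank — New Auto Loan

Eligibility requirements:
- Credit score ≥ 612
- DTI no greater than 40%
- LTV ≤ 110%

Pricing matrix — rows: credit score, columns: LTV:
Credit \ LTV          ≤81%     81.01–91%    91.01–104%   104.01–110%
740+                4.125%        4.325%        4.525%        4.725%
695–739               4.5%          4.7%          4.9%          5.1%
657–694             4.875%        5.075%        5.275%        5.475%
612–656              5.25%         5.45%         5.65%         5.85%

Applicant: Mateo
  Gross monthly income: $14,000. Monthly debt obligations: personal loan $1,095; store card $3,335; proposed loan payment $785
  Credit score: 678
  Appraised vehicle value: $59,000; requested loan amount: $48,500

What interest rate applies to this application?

Credit score 678 ≥ 612; Total monthly debts = (1,095 + 3,335 + 785) = 5,215. Debt-to-income = 5,215/14,000 = 37.2% — meets 40% limit
LTV = 48,500/59,000 = 82.2% ≤ 110%
Credit 678 → row 657–694; LTV 82.2% → column 81.01–91%. Grid cell → 5.075%.

5.075%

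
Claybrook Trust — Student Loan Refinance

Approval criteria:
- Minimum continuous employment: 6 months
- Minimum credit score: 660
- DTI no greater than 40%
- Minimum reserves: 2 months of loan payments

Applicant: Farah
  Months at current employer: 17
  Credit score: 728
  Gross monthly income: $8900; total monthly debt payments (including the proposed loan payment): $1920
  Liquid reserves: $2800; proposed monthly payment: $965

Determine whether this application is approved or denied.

Employment 17 ≥ 6 months
Credit score 728 ≥ 660 (meets)
DTI = 1,920/8,900 = 21.6% ≤ 40%
Reserves = 2,800/965 = 2.9 months ≥ 2
All criteria satisfied.

Approved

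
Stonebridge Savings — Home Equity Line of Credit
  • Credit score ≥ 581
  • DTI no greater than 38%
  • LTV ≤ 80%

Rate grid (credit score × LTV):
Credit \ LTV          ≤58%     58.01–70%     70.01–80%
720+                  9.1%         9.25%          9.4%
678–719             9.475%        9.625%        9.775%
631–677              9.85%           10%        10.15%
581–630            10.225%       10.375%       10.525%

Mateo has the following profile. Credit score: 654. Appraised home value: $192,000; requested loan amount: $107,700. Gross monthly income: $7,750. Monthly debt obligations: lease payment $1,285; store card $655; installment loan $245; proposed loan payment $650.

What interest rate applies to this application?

Credit score 654 ≥ 581; Total monthly debts = (1,285 + 655 + 245 + 650) = 2,835. DTI: 2,835 ÷ 7,750 = 36.6%, within the 38% cap
LTV: 107,700 ÷ 192,000 = 56.1%, within 80% cap
Row: 654 falls in 631–677. Column: 56.1% falls in ≤58%. Rate = 9.85%.

9.85%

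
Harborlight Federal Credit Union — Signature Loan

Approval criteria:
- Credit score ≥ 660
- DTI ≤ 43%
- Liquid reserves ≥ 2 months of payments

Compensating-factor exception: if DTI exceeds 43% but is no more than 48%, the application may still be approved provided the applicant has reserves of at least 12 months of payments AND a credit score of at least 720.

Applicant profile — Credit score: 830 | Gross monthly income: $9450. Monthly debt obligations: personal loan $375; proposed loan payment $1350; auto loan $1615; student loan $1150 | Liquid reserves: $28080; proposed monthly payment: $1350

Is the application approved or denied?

Approved

Credit score 830 ≥ 660 (meets base)
Total debts = (375 + 1,350 + 1,615 + 1,150) = 4,490. DTI: 4,490 ÷ 9,450 = 47.5%, over the 43% base limit.
Reserves: 28,080 ÷ 1,350 = 20.8 months (meets 2-month minimum)
DTI 47.5% is within the 43%–48% exception band; checking compensating factors.
Reserves 20.8 ≥ 12 months; credit score 830 ≥ 720.
Both compensating conditions met → exception applies.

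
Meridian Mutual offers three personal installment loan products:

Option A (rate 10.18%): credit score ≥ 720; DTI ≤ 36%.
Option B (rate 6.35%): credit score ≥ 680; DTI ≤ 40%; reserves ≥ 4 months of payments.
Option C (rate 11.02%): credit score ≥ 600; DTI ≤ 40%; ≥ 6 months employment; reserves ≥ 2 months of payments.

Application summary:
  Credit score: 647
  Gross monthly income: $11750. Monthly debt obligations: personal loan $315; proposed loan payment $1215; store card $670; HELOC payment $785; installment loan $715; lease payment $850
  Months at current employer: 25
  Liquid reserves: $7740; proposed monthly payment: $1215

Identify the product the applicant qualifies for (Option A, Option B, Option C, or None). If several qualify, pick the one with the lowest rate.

Total debts = (315 + 1,215 + 670 + 785 + 715 + 850) = 4,550; DTI = 4,550/11,750 = 38.7%.
Reserves = 7,740/1,215 = 6.4 months.
Option A: score 647 < 720; DTI 38.7% > 36% → does not qualify.
Option B: score 647 < 680; DTI 38.7% ≤ 40%; reserves 6.4 ≥ 4 mo → does not qualify.
Option C: score 647 ≥ 600; DTI 38.7% ≤ 40%; employment 25 ≥ 6 mo; reserves 6.4 ≥ 2 mo → qualifies.

Option C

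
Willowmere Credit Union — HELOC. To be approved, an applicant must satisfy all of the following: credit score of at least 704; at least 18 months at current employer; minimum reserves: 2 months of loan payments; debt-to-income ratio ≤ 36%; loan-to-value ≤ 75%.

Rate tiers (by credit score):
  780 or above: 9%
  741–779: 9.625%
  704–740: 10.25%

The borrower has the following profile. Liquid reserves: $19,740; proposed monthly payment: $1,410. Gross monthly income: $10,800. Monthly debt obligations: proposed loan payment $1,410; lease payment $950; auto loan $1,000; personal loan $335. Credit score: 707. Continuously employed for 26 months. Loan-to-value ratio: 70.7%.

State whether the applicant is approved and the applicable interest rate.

Approved at 10.25%

Credit score 707 ≥ 704 (meets minimum)
LTV 70.7% — within 75%
Employment 26 ≥ 18 months
Liquid reserves cover 19,740/1,410 = 14.0 months — ≥ 2 required
Total monthly debts = (1,410 + 950 + 1,000 + 335) = 3,695. DTI = 3,695/10,800 = 34.2% ≤ 36%
All requirements met. Score 707 falls in the 704–740 tier → 10.25%.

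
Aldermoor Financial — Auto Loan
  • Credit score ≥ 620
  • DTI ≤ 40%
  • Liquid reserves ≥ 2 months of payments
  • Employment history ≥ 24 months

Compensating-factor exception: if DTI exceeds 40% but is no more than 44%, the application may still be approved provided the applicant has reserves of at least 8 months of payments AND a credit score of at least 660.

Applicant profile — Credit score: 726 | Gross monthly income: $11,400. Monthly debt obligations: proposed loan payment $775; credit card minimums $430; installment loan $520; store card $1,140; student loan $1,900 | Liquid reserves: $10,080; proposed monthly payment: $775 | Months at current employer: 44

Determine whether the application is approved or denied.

Approved

Credit score 726 ≥ 620 (meets base)
Total debts = (775 + 430 + 520 + 1,140 + 1,900) = 4,765. DTI = 4,765/11,400 = 41.8% > 40% — standard DTI limit exceeded.
Liquid reserves cover 10,080/775 = 13.0 months — ≥ 2 required
Employment 44 ≥ 24 months
DTI 41.8% is within the 40%–44% exception band; checking compensating factors.
Reserves 13.0 ≥ 8 months; credit score 726 ≥ 660.
Both override conditions satisfied; DTI exception granted.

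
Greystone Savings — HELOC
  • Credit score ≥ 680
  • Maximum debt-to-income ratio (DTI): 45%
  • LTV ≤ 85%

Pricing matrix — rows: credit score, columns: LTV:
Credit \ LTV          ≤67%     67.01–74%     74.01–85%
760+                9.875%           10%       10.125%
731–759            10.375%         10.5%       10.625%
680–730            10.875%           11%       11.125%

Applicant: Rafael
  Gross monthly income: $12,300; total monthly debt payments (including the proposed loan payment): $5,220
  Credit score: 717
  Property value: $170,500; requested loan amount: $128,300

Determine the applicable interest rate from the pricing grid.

Credit score 717 ≥ 680; DTI: 5,220 ÷ 12,300 = 42.4%, within the 45% cap
LTV = 128,300/170,500 = 75.2% ≤ 85%
Credit 717 → row 680–730; LTV 75.2% → column 74.01–85%. Grid cell → 11.125%.

11.125%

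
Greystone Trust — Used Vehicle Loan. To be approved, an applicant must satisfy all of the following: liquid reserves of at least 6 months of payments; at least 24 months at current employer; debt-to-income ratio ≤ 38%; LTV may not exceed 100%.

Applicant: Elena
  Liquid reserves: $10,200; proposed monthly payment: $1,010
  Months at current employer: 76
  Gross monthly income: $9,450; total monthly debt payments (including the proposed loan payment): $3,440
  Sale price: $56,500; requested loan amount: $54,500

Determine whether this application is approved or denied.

Reserves = 10,200/1,010 = 10.1 months ≥ 6
Employment 76 ≥ 24 months
Debt-to-income = 3,440/9,450 = 36.4% — meets 38% limit
LTV = 54,500/56,500 = 96.5% ≤ 100%
All criteria satisfied.

Approved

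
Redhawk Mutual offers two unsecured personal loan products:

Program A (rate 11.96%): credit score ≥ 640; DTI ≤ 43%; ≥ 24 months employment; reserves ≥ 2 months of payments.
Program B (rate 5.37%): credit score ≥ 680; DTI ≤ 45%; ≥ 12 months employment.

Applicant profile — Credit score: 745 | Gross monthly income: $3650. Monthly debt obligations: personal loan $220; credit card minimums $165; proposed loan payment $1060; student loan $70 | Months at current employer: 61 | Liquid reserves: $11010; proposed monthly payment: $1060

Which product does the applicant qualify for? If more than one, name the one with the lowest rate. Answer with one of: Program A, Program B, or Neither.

Total debts = (220 + 165 + 1,060 + 70) = 1,515; DTI = 1,515/3,650 = 41.5%.
Reserves = 11,010/1,060 = 10.4 months.
Program A: score 745 ≥ 640; DTI 41.5% ≤ 43%; employment 61 ≥ 24 mo; reserves 10.4 ≥ 2 mo → qualifies.
Program B: score 745 ≥ 680; DTI 41.5% ≤ 45%; employment 61 ≥ 12 mo → qualifies.
Qualifying: Program A, Program B. Lowest rate is 5.37% → Program B.

Program B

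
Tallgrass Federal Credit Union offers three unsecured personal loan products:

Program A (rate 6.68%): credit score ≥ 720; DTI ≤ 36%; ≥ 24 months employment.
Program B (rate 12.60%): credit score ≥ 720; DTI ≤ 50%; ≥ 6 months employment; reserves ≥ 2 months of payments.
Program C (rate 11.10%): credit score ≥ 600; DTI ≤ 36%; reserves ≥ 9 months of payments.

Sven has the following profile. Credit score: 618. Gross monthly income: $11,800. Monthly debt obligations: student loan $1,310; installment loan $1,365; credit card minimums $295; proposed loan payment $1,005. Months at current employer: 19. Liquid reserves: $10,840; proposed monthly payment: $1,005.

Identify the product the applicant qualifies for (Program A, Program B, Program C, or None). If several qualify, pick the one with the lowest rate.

Total debts = (1,310 + 1,365 + 295 + 1,005) = 3,975; DTI = 3,975/11,800 = 33.7%.
Reserves = 10,840/1,005 = 10.8 months.
Program A: score 618 < 720; DTI 33.7% ≤ 36%; employment 19 < 24 mo → does not qualify.
Program B: score 618 < 720; DTI 33.7% ≤ 50%; employment 19 ≥ 6 mo; reserves 10.8 ≥ 2 mo → does not qualify.
Program C: score 618 ≥ 600; DTI 33.7% ≤ 36%; reserves 10.8 ≥ 9 mo → qualifies.

Program C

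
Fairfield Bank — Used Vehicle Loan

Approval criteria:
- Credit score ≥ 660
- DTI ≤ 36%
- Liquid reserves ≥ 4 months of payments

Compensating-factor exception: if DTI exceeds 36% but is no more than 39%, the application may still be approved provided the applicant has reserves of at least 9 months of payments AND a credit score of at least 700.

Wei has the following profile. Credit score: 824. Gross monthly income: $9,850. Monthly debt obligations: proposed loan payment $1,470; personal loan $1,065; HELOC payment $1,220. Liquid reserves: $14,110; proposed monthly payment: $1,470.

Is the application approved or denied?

Approved

Credit score 824 ≥ 660 (meets base)
Total debts = (1,470 + 1,065 + 1,220) = 3,755. DTI: 3,755 ÷ 9,850 = 38.1%, over the 36% base limit.
Reserves = 14,110/1,470 = 9.6 months ≥ 4
38.1% falls in the override range (36%–39%), so the compensating-factor test applies.
Override check — reserves: 9.6 mo (ok); score: 824 (ok).
Both override conditions satisfied; DTI exception granted.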